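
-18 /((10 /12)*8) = -27 /10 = -2.70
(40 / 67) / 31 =40 / 2077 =0.02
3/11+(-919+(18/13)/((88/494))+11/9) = -180127/198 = -909.73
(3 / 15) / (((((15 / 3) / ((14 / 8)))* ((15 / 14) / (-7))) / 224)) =-38416 / 375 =-102.44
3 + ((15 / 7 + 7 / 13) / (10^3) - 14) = -250189 / 22750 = -11.00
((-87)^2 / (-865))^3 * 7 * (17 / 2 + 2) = -63743051548323 / 1294429250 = -49244.14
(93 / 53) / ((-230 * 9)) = -31 / 36570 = -0.00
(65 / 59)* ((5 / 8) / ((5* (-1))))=-65 / 472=-0.14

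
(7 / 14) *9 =4.50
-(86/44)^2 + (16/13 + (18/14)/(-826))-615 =-11234087157/18190172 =-617.59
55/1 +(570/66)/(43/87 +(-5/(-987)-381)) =2195459590/39933927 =54.98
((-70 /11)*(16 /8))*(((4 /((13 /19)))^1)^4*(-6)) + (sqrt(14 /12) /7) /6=sqrt(42) /252 + 28024227840 /314171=89200.58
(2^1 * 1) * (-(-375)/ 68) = 375/ 34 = 11.03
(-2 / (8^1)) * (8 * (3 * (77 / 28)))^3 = -71874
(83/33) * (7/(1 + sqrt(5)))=-581/132 + 581 * sqrt(5)/132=5.44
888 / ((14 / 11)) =4884 / 7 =697.71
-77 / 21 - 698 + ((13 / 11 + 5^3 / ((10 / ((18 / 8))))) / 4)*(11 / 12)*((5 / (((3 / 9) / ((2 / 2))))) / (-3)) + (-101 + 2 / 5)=-1604827 / 1920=-835.85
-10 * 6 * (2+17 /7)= -1860 /7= -265.71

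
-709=-709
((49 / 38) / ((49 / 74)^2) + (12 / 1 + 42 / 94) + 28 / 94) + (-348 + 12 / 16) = -58033053 / 175028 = -331.56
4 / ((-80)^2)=1 / 1600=0.00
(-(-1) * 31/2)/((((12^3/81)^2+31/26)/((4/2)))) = 7254/106775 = 0.07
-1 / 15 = -0.07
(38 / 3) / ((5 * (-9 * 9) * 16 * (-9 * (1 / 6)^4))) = 38 / 135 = 0.28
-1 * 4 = -4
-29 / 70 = -0.41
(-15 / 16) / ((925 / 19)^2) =-1083 / 2738000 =-0.00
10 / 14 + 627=4394 / 7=627.71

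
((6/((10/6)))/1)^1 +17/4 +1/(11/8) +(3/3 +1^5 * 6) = 3427/220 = 15.58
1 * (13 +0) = 13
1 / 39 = 0.03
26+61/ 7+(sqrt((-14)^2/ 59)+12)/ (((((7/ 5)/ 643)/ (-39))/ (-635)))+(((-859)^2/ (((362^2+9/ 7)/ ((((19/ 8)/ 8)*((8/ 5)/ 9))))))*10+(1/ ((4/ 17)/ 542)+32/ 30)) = 159238950*sqrt(59)/ 59+157761110790111653/ 1155819420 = 157224016.31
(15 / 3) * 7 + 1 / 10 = 351 / 10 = 35.10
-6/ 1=-6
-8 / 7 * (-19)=152 / 7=21.71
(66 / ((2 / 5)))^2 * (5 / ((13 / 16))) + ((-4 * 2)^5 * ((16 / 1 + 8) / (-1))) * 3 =32848848 / 13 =2526834.46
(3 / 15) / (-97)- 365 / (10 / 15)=-531077 / 970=-547.50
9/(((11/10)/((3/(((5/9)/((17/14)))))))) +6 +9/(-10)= 45237/770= 58.75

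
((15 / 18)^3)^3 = 1953125 / 10077696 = 0.19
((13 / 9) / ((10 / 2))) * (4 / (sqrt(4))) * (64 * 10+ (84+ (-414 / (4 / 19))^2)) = 40225601 / 18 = 2234755.61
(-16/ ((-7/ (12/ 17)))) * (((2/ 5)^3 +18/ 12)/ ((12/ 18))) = 3312/ 875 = 3.79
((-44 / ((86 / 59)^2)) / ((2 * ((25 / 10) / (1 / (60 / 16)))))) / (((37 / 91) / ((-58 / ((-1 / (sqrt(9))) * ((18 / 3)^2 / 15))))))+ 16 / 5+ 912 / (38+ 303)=-66860391394 / 349932495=-191.07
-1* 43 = -43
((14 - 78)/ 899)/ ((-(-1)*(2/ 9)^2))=-1296/ 899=-1.44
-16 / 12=-4 / 3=-1.33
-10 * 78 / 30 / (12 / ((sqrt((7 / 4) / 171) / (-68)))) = 0.00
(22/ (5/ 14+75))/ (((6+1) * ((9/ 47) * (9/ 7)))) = 14476/ 85455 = 0.17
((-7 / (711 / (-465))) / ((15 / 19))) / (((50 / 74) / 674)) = 102819374 / 17775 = 5784.49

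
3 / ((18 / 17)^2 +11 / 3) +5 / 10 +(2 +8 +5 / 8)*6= 64.88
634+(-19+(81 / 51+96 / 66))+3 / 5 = 578431 / 935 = 618.64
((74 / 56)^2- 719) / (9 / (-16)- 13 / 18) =5060943 / 9065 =558.29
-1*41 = -41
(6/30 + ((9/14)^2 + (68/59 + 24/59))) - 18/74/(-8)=9425901/4278680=2.20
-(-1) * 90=90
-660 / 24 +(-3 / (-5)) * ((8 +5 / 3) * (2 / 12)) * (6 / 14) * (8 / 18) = -17209 / 630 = -27.32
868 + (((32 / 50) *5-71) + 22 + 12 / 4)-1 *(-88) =4566 / 5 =913.20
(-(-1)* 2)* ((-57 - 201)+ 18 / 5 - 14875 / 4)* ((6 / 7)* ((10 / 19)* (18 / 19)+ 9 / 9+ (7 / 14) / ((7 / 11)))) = -550440201 / 35378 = -15558.83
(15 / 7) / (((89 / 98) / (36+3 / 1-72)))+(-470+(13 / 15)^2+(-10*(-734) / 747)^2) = -559407203959 / 1241570025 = -450.56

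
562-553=9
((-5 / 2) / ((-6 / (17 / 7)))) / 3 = 0.34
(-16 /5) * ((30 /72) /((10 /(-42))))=28 /5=5.60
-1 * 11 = -11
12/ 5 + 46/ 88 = 643/ 220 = 2.92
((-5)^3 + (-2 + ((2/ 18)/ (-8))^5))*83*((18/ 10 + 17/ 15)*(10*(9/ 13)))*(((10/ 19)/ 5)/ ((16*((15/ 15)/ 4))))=-224355634348945/ 39827054592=-5633.25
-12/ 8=-3/ 2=-1.50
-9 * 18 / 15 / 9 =-6 / 5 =-1.20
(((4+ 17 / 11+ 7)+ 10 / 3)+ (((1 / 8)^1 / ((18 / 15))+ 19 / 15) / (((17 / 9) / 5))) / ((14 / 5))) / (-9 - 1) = -308321 / 179520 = -1.72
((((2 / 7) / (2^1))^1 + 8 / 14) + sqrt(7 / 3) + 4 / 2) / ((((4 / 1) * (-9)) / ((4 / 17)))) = -19 / 1071 - sqrt(21) / 459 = -0.03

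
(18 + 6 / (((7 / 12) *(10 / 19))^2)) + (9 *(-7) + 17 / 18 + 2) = 21.60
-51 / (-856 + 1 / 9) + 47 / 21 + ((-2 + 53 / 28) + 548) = 356001889 / 647052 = 550.19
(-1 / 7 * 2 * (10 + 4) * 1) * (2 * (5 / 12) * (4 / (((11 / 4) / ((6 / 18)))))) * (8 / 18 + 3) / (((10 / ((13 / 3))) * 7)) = -6448 / 18711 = -0.34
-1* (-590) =590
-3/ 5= -0.60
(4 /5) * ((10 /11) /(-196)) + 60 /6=10.00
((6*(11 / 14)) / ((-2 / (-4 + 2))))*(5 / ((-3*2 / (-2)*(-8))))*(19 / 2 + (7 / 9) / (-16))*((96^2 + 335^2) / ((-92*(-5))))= -1818093211 / 741888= -2450.63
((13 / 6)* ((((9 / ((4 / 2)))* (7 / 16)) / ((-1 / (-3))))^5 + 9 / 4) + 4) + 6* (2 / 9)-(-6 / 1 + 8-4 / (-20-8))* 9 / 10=21957417829087 / 1409286144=15580.52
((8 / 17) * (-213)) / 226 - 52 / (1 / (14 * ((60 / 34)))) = -2468772 / 1921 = -1285.15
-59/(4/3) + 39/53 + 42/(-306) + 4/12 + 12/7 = -3148741/75684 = -41.60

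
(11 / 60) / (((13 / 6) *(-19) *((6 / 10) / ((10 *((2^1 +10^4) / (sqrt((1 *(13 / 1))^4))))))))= -183370 / 41743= -4.39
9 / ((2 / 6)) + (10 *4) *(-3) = -93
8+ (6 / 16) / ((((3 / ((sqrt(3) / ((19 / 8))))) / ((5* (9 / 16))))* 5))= 9* sqrt(3) / 304+ 8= 8.05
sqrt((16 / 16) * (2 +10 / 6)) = sqrt(33) / 3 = 1.91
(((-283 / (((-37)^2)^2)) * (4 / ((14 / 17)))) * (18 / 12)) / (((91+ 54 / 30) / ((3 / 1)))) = -216495 / 6087274928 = -0.00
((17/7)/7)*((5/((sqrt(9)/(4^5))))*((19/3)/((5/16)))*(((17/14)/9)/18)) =22491136/250047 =89.95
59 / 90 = 0.66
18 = 18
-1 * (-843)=843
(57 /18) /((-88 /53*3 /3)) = -1007 /528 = -1.91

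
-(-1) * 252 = 252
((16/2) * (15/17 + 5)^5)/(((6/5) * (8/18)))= 150000000000/1419857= 105644.44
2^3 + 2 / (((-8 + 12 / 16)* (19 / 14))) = 4296 / 551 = 7.80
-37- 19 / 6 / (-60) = -36.95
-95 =-95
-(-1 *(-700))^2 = -490000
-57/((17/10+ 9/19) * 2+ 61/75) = -81225/7354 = -11.05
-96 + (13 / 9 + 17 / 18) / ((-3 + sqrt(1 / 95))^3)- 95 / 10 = -65764678377 / 622835864- 5241055*sqrt(95) / 5605522776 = -105.60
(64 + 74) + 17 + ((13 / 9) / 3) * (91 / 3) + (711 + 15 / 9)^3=29318689954 / 81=361959135.23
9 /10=0.90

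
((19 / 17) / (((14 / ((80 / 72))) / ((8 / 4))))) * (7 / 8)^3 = 4655 / 39168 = 0.12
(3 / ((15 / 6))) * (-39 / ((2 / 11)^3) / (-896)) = 155727 / 17920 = 8.69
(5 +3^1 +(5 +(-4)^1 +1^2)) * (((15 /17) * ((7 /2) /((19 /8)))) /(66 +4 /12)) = 12600 /64277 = 0.20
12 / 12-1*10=-9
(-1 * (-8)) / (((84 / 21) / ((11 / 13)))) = 22 / 13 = 1.69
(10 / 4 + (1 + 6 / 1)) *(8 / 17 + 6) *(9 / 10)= 1881 / 34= 55.32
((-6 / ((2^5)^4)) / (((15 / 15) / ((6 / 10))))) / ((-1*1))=9 / 2621440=0.00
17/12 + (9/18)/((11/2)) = 1.51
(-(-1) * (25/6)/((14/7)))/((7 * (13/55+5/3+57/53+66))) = 0.00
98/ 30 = 49/ 15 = 3.27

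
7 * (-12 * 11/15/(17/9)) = -2772/85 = -32.61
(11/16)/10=11/160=0.07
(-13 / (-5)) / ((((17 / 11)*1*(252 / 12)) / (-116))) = -16588 / 1785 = -9.29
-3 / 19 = -0.16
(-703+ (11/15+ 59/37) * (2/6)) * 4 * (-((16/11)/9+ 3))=1463842156/164835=8880.65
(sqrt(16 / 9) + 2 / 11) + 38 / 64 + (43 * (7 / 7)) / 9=21817 / 3168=6.89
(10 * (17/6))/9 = 85/27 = 3.15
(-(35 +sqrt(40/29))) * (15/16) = -525/16 - 15 * sqrt(290)/232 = -33.91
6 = 6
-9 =-9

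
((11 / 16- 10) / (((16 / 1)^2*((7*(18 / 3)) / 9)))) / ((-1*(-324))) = -149 / 6193152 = -0.00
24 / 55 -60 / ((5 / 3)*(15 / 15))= -1956 / 55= -35.56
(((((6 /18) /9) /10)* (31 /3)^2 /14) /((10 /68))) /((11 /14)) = 16337 /66825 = 0.24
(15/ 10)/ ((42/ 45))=45/ 28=1.61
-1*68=-68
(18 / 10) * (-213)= -1917 / 5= -383.40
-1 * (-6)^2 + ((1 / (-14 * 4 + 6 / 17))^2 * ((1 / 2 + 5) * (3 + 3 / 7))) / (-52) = -266523123 / 7403396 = -36.00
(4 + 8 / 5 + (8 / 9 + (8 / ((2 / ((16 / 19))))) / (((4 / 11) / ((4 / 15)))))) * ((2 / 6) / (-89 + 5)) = -383 / 10773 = -0.04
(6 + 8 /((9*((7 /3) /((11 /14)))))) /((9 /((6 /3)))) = 1852 /1323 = 1.40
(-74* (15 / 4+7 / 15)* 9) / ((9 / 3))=-9361 / 10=-936.10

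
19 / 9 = 2.11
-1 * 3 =-3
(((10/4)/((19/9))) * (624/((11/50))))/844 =175500/44099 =3.98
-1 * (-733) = 733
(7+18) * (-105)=-2625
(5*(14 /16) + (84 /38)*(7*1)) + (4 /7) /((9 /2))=191287 /9576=19.98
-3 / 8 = -0.38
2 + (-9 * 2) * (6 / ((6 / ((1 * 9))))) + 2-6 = -164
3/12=1/4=0.25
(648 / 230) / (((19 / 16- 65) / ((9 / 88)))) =-5832 / 1291565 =-0.00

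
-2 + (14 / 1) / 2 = 5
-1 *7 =-7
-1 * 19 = -19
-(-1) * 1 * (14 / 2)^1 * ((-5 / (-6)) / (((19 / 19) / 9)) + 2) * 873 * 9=1044981 / 2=522490.50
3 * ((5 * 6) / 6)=15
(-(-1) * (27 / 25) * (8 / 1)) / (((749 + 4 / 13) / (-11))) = -10296 / 81175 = -0.13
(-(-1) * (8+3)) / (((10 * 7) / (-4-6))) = -11 / 7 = -1.57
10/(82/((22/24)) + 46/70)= 3850/34693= 0.11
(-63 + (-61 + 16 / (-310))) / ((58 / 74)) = -711436 / 4495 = -158.27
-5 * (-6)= 30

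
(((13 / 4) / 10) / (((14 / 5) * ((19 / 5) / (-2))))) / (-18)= 65 / 19152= 0.00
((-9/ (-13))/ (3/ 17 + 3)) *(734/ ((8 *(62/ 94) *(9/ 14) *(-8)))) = -2052631/ 348192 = -5.90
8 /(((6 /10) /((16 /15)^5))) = 8388608 /455625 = 18.41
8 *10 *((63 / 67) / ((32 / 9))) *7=19845 / 134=148.10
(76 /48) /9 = 19 /108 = 0.18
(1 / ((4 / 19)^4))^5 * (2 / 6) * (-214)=-4022127159957417526689049307 / 1649267441664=-2438735561225510.86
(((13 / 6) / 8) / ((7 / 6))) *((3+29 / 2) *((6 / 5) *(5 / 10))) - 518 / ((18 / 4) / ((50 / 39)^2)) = -186.77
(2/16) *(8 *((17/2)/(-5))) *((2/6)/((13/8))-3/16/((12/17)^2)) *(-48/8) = -29053/16640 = -1.75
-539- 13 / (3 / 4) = -1669 / 3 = -556.33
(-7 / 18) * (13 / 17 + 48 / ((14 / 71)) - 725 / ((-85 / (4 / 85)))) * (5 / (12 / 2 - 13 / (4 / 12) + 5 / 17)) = 2474075 / 170136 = 14.54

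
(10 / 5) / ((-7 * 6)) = -1 / 21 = -0.05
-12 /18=-2 /3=-0.67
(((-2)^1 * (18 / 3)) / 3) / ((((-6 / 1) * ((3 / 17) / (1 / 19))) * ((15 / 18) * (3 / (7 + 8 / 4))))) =68 / 95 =0.72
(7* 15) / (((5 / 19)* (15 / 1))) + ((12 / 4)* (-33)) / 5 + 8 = 74 / 5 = 14.80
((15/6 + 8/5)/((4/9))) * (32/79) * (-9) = -13284/395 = -33.63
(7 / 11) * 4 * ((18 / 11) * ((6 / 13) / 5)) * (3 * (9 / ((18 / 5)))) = 4536 / 1573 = 2.88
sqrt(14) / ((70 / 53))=53 * sqrt(14) / 70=2.83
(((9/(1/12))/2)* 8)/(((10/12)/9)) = 23328/5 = 4665.60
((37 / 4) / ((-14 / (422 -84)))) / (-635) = 6253 / 17780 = 0.35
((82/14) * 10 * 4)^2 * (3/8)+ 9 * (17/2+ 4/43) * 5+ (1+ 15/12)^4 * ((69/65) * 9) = 743815591167/35060480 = 21215.21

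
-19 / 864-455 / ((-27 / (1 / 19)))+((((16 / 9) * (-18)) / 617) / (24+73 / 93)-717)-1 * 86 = -6242388728027 / 7782196320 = -802.14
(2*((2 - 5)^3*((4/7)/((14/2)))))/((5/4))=-864/245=-3.53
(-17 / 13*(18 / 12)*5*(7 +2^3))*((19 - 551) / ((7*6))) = 24225 / 13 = 1863.46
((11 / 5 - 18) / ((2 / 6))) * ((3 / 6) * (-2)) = 47.40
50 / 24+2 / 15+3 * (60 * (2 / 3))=7333 / 60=122.22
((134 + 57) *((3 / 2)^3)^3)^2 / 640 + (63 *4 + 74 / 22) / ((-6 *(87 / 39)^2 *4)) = 84240.01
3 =3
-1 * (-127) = 127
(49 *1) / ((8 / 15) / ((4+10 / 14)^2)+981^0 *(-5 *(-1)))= 800415 / 82067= 9.75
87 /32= 2.72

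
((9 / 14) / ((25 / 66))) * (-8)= -2376 / 175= -13.58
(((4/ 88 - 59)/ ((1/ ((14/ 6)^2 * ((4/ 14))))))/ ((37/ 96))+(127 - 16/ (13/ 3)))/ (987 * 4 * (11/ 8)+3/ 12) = -0.02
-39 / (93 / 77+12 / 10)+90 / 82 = -191300 / 12669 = -15.10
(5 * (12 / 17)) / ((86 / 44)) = 1320 / 731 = 1.81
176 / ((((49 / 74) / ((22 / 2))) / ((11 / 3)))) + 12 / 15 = 7880108 / 735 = 10721.24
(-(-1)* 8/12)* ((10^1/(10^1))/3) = 2/9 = 0.22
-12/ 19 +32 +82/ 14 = 4951/ 133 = 37.23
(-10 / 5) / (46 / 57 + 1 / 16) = -1824 / 793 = -2.30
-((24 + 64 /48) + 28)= -160 /3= -53.33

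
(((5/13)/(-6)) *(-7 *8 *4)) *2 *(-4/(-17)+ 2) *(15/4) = 53200/221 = 240.72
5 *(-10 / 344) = -25 / 172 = -0.15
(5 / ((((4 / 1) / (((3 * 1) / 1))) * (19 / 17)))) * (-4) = -255 / 19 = -13.42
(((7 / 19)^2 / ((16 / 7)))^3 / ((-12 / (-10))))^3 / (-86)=-8214045295441785017442875 / 132921998842009509491940545220550066176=-0.00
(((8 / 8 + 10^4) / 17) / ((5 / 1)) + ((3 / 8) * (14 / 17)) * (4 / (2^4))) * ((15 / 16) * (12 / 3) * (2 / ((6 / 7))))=1120847 / 1088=1030.19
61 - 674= -613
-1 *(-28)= 28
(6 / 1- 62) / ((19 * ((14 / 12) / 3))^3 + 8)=-326592 / 2399293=-0.14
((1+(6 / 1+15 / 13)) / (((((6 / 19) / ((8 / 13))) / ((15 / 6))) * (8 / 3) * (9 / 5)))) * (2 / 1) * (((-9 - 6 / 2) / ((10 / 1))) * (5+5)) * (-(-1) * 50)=-5035000 / 507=-9930.97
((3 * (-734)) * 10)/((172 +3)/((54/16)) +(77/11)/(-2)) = -1189080/2611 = -455.41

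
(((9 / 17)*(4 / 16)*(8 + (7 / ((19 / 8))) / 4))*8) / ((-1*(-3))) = 996 / 323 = 3.08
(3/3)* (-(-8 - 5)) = 13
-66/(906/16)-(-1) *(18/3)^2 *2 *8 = 86800/151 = 574.83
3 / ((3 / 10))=10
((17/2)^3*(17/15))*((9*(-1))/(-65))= 250563/2600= 96.37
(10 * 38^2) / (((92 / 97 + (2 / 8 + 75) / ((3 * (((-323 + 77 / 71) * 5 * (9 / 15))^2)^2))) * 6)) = 61923408213099443511951360 / 24403662031777508161261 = 2537.46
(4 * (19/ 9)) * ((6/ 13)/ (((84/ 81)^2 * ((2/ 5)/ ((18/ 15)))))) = 13851/ 1274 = 10.87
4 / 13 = 0.31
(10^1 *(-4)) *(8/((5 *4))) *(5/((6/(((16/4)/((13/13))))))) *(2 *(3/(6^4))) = -20/81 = -0.25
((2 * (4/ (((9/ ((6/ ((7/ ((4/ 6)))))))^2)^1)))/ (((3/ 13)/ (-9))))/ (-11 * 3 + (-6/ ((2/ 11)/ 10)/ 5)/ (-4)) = 3328/ 43659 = 0.08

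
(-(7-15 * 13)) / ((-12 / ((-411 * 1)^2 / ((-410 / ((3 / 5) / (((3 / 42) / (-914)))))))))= -50795558226 / 1025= -49556642.17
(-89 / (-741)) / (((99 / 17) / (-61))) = -92293 / 73359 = -1.26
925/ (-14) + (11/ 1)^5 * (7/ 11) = 1433893/ 14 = 102420.93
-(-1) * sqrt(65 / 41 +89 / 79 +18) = 3 * sqrt(24143506) / 3239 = 4.55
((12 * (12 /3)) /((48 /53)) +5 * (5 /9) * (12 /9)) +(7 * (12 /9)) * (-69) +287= -8108 /27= -300.30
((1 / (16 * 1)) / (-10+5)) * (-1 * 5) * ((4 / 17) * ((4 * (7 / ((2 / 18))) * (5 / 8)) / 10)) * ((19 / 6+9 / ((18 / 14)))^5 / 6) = 5912174107 / 1410048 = 4192.89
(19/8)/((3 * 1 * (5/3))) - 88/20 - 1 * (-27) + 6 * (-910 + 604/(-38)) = -4204543/760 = -5532.29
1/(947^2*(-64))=-1/57395776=-0.00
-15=-15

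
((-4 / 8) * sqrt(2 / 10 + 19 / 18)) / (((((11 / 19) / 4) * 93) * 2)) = -19 * sqrt(1130) / 30690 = -0.02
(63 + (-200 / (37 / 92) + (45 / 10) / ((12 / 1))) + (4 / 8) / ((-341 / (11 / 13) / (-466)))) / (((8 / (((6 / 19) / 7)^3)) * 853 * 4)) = -1395704385 / 957548328699872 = -0.00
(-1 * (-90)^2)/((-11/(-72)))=-583200/11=-53018.18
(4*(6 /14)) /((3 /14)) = 8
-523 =-523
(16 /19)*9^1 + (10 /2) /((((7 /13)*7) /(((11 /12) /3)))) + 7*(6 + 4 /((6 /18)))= 4490617 /33516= 133.98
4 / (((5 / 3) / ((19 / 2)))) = 114 / 5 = 22.80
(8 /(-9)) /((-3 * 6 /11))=44 /81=0.54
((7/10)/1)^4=2401/10000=0.24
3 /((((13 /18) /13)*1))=54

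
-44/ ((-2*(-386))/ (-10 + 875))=-9515/ 193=-49.30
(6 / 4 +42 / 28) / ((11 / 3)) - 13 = -134 / 11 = -12.18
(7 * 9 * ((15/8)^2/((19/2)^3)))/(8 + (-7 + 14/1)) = 945/54872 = 0.02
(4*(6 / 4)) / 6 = 1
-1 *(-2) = 2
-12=-12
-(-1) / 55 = 1 / 55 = 0.02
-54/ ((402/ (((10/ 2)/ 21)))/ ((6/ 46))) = -0.00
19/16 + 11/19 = 537/304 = 1.77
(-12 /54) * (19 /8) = -19 /36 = -0.53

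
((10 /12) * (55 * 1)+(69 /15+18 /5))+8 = 1861 /30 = 62.03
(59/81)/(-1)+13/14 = 227/1134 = 0.20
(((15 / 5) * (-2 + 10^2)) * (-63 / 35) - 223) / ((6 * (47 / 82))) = -154201 / 705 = -218.72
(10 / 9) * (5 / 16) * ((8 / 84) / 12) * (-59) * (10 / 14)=-0.12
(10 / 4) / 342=5 / 684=0.01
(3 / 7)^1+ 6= 45 / 7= 6.43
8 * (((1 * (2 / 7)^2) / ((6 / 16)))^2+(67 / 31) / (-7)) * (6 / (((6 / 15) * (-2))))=3501700 / 223293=15.68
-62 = -62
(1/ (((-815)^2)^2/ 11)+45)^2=394172114841919310255634496/ 194652896218016062890625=2025.00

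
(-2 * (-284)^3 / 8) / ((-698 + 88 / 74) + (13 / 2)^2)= -847533248 / 96875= -8748.73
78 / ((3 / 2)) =52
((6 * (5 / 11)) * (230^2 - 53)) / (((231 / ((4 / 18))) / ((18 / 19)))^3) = 0.00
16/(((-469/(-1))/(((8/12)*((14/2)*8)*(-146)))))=-37376/201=-185.95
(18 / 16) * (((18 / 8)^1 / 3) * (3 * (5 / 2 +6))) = 1377 / 64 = 21.52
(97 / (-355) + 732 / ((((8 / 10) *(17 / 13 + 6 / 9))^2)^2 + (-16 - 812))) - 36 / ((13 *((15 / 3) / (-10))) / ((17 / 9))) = 12745942671016644 / 1370893294375865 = 9.30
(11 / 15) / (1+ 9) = 0.07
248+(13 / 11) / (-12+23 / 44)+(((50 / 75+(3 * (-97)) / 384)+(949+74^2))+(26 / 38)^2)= 467163349117 / 70005120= 6673.27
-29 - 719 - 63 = -811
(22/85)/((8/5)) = 11/68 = 0.16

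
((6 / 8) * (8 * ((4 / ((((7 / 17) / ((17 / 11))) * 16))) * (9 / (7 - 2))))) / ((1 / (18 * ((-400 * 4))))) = -22472640 / 77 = -291852.47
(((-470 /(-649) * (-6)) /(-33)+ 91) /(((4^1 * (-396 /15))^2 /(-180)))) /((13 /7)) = -569265375 /718697408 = -0.79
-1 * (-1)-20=-19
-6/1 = -6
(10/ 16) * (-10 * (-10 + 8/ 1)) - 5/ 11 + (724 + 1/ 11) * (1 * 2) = 32125/ 22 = 1460.23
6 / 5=1.20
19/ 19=1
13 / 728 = 1 / 56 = 0.02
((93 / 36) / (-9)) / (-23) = 31 / 2484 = 0.01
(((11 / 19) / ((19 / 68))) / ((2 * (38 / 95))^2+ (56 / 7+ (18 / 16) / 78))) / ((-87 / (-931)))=27227200 / 10627137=2.56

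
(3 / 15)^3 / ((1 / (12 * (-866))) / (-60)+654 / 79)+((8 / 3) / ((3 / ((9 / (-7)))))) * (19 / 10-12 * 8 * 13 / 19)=72.90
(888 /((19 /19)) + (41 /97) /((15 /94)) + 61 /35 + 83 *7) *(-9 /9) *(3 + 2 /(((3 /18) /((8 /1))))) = -495214302 /3395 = -145865.77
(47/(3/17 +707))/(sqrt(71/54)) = 2397 * sqrt(426)/853562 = 0.06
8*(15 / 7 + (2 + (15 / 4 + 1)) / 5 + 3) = 1818 / 35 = 51.94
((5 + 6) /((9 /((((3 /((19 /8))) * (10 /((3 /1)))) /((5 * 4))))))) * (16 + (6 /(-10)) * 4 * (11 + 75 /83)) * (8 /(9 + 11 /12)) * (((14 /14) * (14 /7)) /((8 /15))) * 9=-16524288 /187663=-88.05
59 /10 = 5.90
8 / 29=0.28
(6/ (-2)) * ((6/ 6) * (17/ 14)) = -51/ 14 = -3.64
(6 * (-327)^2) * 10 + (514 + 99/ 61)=391391593/ 61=6416255.62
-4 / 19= -0.21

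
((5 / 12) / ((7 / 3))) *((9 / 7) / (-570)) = -3 / 7448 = -0.00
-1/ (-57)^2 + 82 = 266417/ 3249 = 82.00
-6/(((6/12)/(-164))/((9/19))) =17712/19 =932.21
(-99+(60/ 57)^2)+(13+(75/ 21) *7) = -21621/ 361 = -59.89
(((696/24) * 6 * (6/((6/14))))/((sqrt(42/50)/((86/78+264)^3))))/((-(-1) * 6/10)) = 82533103350.44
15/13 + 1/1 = 28/13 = 2.15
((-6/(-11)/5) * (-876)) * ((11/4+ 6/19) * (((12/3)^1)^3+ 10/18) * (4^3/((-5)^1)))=1264925312/5225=242090.97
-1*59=-59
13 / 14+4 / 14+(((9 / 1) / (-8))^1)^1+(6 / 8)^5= 2341 / 7168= 0.33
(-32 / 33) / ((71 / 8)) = -256 / 2343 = -0.11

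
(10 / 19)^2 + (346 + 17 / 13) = 1631215 / 4693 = 347.58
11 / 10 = 1.10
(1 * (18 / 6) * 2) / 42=1 / 7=0.14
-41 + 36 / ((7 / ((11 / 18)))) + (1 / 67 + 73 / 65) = -1119383 / 30485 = -36.72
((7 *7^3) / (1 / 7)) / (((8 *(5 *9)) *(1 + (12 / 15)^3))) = 60025 / 1944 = 30.88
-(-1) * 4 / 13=4 / 13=0.31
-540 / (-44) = 135 / 11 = 12.27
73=73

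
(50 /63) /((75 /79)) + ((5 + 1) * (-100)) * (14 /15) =-105682 /189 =-559.16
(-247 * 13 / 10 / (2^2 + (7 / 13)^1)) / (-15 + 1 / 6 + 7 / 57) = 61009 / 12685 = 4.81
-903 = -903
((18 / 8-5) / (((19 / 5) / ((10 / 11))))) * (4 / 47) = -50 / 893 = -0.06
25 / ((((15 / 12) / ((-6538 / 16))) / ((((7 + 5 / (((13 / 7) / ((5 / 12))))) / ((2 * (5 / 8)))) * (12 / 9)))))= -8283646 / 117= -70800.39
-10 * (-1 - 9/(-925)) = 1832/185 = 9.90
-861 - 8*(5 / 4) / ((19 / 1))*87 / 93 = -507419 / 589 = -861.49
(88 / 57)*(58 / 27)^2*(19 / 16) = 8.46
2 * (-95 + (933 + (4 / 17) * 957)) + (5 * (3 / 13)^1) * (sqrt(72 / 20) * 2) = 2130.73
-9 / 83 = -0.11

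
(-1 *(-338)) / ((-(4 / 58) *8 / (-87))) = 426387 / 8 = 53298.38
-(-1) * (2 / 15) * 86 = 172 / 15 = 11.47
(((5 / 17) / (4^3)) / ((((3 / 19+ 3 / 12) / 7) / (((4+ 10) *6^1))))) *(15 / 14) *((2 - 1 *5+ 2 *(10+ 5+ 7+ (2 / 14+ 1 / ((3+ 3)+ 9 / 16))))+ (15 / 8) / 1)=10405635 / 33728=308.52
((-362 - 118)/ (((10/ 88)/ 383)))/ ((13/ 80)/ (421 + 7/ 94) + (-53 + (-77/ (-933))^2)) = 2229629616909573120/ 73034310332341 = 30528.52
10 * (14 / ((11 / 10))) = 1400 / 11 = 127.27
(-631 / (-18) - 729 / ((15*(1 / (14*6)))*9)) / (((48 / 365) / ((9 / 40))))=-2749837 / 3840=-716.10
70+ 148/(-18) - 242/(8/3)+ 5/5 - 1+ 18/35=-35857/1260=-28.46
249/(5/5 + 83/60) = 104.48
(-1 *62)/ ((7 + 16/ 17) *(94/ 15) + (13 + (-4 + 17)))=-527/ 644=-0.82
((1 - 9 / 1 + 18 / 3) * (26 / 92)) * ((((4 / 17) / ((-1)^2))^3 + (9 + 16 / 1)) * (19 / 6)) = -439907 / 9826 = -44.77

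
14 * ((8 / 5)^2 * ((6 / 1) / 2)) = 2688 / 25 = 107.52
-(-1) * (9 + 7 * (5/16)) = 11.19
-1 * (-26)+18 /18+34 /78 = 1070 /39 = 27.44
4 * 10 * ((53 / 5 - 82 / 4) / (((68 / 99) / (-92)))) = 901692 / 17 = 53040.71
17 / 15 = 1.13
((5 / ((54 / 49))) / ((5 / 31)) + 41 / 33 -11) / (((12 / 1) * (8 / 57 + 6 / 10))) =1036735 / 501336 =2.07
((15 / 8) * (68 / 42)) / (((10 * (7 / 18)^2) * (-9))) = -153 / 686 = -0.22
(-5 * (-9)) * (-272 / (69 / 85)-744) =-1116840 / 23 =-48558.26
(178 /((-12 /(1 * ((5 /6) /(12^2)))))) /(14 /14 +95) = -445 /497664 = -0.00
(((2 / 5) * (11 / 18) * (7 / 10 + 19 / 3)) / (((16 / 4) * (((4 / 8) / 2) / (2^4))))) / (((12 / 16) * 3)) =74272 / 6075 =12.23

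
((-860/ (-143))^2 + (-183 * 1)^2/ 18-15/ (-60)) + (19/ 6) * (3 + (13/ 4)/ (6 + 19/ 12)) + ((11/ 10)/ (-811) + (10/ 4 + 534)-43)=5575228219839/ 2321779460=2401.27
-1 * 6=-6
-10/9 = -1.11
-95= -95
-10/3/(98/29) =-145/147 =-0.99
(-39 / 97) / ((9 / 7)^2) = -637 / 2619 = -0.24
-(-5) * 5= 25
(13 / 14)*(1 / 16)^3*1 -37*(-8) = 16973837 / 57344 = 296.00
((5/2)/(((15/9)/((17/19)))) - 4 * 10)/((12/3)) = -1469/152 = -9.66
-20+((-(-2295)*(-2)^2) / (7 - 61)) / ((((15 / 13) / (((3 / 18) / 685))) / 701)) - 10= -339871 / 6165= -55.13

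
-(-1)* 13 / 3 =13 / 3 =4.33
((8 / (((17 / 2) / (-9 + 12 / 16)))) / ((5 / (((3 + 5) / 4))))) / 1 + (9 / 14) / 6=-7137 / 2380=-3.00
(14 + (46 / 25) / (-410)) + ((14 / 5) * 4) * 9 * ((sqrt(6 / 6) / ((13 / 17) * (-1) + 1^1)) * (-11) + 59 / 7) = -19725123 / 5125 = -3848.80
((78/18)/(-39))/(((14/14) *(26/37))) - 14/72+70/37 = 8885/5772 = 1.54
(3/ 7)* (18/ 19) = 0.41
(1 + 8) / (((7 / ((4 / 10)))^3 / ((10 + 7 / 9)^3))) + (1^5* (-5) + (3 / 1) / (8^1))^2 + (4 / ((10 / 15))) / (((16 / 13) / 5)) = 10639339451 / 222264000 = 47.87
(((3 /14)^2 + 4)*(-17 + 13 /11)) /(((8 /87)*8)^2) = -522192879 /4415488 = -118.26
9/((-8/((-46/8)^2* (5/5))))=-4761/128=-37.20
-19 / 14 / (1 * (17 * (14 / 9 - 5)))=171 / 7378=0.02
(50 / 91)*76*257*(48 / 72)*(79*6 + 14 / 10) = 928551280 / 273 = 3401286.74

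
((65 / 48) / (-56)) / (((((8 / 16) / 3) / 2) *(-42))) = 65 / 9408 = 0.01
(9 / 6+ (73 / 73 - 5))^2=6.25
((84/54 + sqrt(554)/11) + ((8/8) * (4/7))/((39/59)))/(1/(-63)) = -1982/13 - 63 * sqrt(554)/11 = -287.27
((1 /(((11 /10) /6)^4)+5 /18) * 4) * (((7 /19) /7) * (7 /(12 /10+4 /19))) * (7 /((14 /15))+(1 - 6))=40836810875 /17657046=2312.78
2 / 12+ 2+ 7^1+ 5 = 85 / 6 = 14.17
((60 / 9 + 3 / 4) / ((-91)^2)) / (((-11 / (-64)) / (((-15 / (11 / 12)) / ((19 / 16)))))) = -1367040 / 19038019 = -0.07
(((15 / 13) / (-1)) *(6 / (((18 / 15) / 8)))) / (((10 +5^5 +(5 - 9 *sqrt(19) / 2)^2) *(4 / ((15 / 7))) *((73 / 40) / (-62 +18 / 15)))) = 3939840000 *sqrt(19) / 1331446133563 +310349952000 / 1331446133563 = 0.25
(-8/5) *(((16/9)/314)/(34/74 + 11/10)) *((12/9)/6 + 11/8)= -68080/7337709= -0.01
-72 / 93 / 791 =-24 / 24521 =-0.00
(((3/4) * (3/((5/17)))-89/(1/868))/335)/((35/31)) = -47891497/234500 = -204.23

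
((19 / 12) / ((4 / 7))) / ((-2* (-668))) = 133 / 64128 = 0.00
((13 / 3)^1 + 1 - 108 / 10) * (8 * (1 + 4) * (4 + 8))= -2624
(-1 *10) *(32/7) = -320/7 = -45.71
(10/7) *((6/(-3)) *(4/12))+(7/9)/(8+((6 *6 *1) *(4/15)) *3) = -10795/11592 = -0.93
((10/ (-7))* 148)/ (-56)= 185/ 49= 3.78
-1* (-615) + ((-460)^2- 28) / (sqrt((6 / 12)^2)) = 423759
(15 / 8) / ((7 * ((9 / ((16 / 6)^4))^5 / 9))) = 720575940379279360 / 53379182394909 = 13499.19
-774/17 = -45.53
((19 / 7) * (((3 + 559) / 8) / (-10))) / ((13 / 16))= -10678 / 455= -23.47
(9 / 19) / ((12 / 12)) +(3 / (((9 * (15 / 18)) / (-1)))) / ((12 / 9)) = 33 / 190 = 0.17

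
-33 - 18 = -51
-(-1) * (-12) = -12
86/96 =43/48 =0.90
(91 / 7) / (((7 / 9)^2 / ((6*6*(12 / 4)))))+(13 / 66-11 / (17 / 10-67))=4902048653 / 2111802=2321.26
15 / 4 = 3.75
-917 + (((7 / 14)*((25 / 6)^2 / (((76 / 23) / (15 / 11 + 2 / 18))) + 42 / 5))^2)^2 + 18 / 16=11216884134451275491045350321 / 3364226039048752373760000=3334.16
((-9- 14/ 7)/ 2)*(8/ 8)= -11/ 2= -5.50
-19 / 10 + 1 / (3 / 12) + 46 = 481 / 10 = 48.10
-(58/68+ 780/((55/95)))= -504199/374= -1348.13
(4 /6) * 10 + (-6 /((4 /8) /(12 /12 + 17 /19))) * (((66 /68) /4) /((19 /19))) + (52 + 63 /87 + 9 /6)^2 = 9588150721 /3259716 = 2941.41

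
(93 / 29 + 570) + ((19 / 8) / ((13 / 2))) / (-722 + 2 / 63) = 39316152951 / 68589872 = 573.21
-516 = -516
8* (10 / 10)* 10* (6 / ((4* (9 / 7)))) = 280 / 3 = 93.33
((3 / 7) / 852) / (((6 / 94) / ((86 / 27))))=2021 / 80514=0.03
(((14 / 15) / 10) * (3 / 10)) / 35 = 1 / 1250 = 0.00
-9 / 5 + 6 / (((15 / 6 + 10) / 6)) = 1.08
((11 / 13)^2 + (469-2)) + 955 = 240439 / 169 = 1422.72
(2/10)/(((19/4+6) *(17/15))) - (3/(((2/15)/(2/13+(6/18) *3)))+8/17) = -502057/19006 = -26.42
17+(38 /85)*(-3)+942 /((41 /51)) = 4138141 /3485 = 1187.41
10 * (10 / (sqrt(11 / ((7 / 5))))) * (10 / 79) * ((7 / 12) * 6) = 700 * sqrt(385) / 869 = 15.81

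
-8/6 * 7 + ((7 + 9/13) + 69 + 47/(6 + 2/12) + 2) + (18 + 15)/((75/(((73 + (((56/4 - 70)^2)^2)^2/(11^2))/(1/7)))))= 976941564328905574/396825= 2461895204004.05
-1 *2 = -2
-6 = -6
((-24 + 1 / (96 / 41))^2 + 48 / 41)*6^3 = 631230891 / 5248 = 120280.28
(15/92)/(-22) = -15/2024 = -0.01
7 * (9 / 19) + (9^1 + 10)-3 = 367 / 19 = 19.32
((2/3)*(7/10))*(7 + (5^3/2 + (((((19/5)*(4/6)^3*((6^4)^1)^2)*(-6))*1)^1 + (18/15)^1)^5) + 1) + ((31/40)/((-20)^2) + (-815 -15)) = -1404371147755766639604448355800586807969/16000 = -87773196734735414975278020000000000.00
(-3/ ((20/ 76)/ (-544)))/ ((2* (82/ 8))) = 62016/ 205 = 302.52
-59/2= -29.50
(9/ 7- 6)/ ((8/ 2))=-33/ 28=-1.18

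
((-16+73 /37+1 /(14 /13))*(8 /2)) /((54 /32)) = -217120 /6993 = -31.05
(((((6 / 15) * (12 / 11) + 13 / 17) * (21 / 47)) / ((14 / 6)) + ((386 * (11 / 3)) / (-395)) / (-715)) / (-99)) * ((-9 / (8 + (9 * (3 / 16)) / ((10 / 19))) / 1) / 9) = 5090908448 / 24033479499315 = 0.00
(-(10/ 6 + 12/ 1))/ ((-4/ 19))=779/ 12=64.92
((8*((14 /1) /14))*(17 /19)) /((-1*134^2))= -0.00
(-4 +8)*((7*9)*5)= 1260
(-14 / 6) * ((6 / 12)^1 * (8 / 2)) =-14 / 3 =-4.67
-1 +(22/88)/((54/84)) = -11/18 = -0.61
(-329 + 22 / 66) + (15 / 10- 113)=-2641 / 6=-440.17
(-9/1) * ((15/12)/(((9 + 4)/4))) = -45/13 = -3.46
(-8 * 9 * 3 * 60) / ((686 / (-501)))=3246480 / 343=9464.96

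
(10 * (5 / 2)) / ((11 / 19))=475 / 11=43.18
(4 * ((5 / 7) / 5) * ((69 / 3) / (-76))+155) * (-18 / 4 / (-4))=23166 / 133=174.18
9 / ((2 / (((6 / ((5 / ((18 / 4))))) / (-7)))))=-3.47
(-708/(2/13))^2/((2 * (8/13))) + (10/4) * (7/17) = 1170106891/68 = 17207454.28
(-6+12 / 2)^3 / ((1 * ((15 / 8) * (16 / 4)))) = 0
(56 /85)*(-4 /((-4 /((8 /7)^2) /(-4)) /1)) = -2048 /595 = -3.44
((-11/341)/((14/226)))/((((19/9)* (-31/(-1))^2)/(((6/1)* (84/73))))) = -0.00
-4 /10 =-2 /5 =-0.40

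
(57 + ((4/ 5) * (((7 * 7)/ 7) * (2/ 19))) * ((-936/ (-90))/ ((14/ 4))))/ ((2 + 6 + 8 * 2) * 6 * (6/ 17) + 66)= 474419/ 943350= 0.50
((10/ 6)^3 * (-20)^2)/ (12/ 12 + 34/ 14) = 43750/ 81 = 540.12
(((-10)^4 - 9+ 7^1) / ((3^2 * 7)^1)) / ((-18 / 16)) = -79984 / 567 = -141.07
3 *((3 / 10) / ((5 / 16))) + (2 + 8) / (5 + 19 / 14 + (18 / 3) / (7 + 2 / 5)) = 396836 / 92825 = 4.28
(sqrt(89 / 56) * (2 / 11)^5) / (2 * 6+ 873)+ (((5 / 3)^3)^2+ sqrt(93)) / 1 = 8 * sqrt(1246) / 997710945+ sqrt(93)+ 15625 / 729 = 31.08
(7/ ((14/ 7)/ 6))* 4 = 84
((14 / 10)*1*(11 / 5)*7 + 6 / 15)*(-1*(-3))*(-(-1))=1647 / 25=65.88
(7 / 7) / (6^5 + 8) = 1 / 7784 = 0.00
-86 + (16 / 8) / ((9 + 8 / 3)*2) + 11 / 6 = -17657 / 210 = -84.08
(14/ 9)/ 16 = 7/ 72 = 0.10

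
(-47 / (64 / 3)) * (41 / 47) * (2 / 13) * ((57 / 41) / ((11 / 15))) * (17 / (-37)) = 43605 / 169312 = 0.26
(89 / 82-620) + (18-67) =-54769 / 82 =-667.91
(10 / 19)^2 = 100 / 361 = 0.28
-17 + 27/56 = -16.52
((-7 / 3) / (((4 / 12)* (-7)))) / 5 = 1 / 5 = 0.20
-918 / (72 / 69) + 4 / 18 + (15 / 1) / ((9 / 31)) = -29803 / 36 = -827.86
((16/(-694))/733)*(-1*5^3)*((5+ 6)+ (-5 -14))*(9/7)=-72000/1780457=-0.04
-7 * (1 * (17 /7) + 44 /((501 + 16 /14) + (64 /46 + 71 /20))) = -28749547 /1632811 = -17.61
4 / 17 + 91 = 1551 / 17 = 91.24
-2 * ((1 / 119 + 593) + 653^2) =-101626478 / 119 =-854004.02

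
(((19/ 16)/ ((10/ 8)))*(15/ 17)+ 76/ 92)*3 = 7809/ 1564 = 4.99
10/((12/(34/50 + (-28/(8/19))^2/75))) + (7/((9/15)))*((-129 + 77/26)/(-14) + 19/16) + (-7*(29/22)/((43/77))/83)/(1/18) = 5512151977/33405840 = 165.01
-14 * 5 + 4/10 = -348/5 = -69.60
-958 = -958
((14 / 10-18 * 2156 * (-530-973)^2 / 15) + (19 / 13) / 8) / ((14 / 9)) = -3757183767.78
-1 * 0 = 0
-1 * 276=-276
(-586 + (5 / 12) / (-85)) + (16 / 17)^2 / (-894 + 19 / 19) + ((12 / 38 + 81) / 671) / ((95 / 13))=-23136430821101 / 39482684076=-585.99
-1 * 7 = -7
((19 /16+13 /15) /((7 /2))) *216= 4437 /35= 126.77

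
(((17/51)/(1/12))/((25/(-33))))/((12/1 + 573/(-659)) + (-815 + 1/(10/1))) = 15816/2407655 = 0.01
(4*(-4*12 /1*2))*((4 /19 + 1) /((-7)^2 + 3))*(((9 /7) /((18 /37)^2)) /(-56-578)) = 125948 /1644279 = 0.08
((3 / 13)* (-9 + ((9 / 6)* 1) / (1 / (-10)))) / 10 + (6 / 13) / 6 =-31 / 65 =-0.48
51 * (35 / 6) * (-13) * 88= -340340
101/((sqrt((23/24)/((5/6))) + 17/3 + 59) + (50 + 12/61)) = 7770253200/8836037753 - 6764778 * sqrt(115)/8836037753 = 0.87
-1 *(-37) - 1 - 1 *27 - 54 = -45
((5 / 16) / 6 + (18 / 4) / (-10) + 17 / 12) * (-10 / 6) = -163 / 96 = -1.70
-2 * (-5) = 10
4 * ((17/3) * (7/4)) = 119/3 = 39.67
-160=-160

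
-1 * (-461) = 461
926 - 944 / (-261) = 242630 / 261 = 929.62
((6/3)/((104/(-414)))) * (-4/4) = 7.96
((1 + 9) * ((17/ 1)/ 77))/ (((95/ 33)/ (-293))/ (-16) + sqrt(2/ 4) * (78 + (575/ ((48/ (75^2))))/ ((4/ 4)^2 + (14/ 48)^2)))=0.00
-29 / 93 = -0.31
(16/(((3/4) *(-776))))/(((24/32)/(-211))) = 6752/873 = 7.73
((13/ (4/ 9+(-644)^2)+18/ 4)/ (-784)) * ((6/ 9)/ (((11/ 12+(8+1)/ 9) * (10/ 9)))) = -151172487/ 84133435120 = -0.00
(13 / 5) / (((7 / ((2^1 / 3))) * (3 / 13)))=338 / 315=1.07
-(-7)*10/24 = 35/12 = 2.92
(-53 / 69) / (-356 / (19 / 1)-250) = 1007 / 352314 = 0.00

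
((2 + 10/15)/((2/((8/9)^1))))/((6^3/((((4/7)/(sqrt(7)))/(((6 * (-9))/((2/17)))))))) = -16 * sqrt(7)/16395939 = -0.00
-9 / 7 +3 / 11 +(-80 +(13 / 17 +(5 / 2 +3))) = -195691 / 2618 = -74.75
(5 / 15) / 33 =1 / 99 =0.01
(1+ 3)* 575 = 2300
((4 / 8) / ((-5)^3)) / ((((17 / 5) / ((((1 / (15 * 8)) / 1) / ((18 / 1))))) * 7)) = -1 / 12852000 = -0.00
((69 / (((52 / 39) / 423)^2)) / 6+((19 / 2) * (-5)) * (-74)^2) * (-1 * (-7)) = 6281358.78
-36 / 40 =-9 / 10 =-0.90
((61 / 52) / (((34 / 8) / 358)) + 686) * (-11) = -1907884 / 221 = -8632.96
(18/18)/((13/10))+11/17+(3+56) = 13352/221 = 60.42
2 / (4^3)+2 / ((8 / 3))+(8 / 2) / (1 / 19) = 2457 / 32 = 76.78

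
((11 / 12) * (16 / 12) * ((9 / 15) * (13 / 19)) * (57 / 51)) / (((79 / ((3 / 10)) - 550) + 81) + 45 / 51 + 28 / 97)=-13871 / 5058200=-0.00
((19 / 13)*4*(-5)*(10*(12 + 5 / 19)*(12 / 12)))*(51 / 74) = -1188300 / 481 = -2470.48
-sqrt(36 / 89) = -6 * sqrt(89) / 89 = -0.64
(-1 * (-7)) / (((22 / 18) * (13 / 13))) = 63 / 11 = 5.73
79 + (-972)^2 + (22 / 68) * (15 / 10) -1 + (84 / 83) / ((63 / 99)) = 5332812843 / 5644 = 944864.08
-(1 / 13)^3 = -1 / 2197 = -0.00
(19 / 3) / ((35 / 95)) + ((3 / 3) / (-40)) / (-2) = 28901 / 1680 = 17.20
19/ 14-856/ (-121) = 14283/ 1694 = 8.43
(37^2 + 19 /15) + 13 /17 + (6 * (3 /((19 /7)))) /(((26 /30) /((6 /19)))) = 1643625509 /1196715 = 1373.45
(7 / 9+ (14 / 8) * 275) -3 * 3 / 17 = 294677 / 612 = 481.50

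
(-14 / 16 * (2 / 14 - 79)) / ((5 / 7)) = 483 / 5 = 96.60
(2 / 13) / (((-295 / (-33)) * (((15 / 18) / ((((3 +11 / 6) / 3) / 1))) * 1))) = 638 / 19175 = 0.03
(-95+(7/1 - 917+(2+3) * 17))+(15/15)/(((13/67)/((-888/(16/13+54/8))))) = -619784/415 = -1493.46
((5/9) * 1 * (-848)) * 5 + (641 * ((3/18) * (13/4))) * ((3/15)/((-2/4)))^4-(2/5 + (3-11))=-13157252/5625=-2339.07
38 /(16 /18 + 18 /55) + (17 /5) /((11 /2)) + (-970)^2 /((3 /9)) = 46730326009 /16555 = 2822731.86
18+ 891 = 909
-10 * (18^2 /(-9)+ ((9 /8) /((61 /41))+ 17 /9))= 333.55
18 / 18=1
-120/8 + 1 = -14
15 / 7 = 2.14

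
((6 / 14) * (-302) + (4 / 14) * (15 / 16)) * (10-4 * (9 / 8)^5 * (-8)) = -501167337 / 57344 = -8739.66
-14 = -14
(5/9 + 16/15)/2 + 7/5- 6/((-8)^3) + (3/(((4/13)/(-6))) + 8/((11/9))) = -6302003/126720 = -49.73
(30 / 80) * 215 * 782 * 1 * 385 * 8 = 194190150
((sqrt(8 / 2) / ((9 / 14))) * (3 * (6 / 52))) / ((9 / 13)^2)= 182 / 81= 2.25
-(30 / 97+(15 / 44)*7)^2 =-132365025 / 18215824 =-7.27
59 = 59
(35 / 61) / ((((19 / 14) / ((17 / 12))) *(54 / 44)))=0.49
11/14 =0.79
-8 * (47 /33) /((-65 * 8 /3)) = 47 /715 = 0.07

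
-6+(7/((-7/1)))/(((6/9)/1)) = -15/2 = -7.50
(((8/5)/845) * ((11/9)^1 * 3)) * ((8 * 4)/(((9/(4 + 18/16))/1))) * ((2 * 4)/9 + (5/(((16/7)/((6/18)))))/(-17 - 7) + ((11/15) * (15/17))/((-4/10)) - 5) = -50866937/69813900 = -0.73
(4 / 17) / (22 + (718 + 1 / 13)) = 52 / 163557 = 0.00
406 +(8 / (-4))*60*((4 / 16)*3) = 316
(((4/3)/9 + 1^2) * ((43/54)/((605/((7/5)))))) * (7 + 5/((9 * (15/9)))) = 9331/601425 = 0.02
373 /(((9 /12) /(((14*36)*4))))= 1002624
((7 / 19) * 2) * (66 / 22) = 42 / 19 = 2.21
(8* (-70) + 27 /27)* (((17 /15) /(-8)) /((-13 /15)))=-731 /8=-91.38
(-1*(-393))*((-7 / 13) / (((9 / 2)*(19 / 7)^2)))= -89866 / 14079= -6.38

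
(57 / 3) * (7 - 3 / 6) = 247 / 2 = 123.50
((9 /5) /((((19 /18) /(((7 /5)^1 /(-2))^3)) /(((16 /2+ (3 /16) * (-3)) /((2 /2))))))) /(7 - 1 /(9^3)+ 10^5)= -2410203033 /55407877520000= -0.00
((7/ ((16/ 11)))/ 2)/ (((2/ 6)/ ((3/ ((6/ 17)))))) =3927/ 64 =61.36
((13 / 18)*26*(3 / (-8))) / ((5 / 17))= -23.94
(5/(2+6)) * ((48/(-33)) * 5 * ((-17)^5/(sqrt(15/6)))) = 14198570 * sqrt(10)/11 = 4081801.88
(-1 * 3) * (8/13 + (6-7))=15/13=1.15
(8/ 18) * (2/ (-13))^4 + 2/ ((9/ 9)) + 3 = 1285309/ 257049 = 5.00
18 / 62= 0.29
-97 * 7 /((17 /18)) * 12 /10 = -73332 /85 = -862.73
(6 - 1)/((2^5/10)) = 1.56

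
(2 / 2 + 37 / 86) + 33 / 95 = 14523 / 8170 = 1.78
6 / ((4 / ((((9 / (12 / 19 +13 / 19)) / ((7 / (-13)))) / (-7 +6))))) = 6669 / 350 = 19.05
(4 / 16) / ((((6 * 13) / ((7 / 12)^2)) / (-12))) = -49 / 3744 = -0.01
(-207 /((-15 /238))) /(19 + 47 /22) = 120428 /775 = 155.39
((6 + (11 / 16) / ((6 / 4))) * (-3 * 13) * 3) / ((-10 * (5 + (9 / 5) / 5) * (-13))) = -2325 / 2144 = -1.08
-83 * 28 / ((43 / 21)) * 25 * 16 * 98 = -1913116800 / 43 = -44491088.37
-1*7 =-7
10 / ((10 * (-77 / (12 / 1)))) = -12 / 77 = -0.16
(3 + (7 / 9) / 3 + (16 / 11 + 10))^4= 364691589610000 / 7780827681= 46870.54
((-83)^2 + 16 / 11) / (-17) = -75795 / 187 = -405.32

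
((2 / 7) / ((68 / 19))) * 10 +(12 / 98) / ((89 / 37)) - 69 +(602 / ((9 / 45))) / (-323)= -77.47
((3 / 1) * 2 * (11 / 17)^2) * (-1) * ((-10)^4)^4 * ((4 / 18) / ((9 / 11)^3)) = -6442040000000000000000 / 632043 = -10192407795039261.57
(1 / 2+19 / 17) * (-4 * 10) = -1100 / 17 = -64.71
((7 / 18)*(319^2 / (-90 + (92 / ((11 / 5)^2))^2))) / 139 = 10429179607 / 9938719620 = 1.05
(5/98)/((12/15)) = 25/392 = 0.06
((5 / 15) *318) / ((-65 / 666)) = -70596 / 65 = -1086.09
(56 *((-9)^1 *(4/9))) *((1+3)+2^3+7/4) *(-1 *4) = 12320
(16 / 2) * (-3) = -24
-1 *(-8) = 8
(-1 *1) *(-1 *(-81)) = -81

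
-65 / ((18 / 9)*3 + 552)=-65 / 558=-0.12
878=878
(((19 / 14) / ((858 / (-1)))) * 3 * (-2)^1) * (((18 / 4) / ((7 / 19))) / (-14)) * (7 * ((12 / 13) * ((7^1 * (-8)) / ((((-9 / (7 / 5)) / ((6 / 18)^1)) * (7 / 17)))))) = -24548 / 65065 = -0.38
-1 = -1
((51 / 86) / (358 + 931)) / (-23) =-51 / 2549642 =-0.00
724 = 724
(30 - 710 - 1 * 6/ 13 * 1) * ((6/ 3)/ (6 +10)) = -85.06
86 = 86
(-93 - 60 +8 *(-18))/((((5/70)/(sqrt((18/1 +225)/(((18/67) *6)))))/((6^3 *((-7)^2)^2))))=-3234607992 *sqrt(67)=-26476407493.24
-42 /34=-1.24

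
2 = 2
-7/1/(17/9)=-63/17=-3.71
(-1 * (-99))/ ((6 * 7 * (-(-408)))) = 11/ 1904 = 0.01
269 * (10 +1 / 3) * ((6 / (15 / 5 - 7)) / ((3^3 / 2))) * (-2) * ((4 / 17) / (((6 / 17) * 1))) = 33356 / 81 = 411.80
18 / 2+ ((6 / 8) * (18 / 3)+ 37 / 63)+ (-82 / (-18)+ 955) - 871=1437 / 14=102.64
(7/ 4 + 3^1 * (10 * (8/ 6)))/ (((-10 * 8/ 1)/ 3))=-501/ 320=-1.57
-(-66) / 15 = 22 / 5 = 4.40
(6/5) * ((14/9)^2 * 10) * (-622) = -487648/27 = -18061.04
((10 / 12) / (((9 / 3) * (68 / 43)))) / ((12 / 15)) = 0.22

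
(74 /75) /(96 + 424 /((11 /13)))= 407 /246300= 0.00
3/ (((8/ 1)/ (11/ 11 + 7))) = 3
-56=-56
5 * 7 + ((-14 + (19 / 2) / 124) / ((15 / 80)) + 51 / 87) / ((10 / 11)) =-46.04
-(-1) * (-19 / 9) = -19 / 9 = -2.11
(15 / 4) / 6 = 5 / 8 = 0.62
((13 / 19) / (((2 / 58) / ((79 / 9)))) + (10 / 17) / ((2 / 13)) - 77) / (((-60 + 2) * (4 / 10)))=-1467935 / 337212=-4.35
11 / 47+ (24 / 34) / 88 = 4255 / 17578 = 0.24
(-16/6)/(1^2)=-8/3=-2.67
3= 3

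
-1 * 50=-50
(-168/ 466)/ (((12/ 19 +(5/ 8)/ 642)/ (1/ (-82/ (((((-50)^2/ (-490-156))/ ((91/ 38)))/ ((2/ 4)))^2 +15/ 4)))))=19892225408760/ 201603252984497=0.10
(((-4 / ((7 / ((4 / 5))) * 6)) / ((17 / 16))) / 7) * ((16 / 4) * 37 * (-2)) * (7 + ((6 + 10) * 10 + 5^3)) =11063296 / 12495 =885.42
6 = 6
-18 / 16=-9 / 8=-1.12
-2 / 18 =-1 / 9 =-0.11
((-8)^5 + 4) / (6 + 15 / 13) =-425932 / 93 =-4579.91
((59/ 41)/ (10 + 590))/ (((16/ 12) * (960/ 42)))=413/ 5248000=0.00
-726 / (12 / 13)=-1573 / 2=-786.50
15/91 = 0.16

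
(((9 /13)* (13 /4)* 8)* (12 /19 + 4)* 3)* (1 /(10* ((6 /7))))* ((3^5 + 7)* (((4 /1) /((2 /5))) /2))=693000 /19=36473.68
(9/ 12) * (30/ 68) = 45/ 136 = 0.33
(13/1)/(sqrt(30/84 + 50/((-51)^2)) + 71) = 33610122/183549269- 663 * sqrt(191870)/183549269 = 0.18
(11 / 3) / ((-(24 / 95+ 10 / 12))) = -2090 / 619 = -3.38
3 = 3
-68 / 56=-17 / 14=-1.21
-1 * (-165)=165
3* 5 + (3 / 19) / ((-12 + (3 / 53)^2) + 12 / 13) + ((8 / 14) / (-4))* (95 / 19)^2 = 204629741 / 17927469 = 11.41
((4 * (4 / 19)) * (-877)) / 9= -14032 / 171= -82.06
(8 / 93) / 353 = 8 / 32829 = 0.00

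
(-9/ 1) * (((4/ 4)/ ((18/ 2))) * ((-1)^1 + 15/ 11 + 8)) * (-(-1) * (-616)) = 5152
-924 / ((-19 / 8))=7392 / 19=389.05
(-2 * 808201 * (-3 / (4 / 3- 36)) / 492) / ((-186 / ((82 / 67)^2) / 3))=3206733 / 466856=6.87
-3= -3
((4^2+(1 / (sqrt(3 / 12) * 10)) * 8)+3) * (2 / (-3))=-206 / 15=-13.73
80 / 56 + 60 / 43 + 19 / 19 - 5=-1.18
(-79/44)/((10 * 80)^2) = -79/28160000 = -0.00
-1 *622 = -622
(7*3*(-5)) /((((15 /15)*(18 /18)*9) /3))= -35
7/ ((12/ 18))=10.50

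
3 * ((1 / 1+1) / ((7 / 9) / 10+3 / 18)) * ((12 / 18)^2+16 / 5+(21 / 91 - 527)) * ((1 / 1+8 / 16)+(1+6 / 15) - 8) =46822284 / 715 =65485.71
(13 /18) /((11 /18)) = 1.18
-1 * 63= -63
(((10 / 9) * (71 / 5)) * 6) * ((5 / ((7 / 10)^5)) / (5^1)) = 563.26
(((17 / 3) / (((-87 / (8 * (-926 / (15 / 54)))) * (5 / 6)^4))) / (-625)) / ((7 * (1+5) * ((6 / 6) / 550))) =-1196895744 / 15859375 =-75.47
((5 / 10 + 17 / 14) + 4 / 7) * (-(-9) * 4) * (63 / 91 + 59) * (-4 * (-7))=1787904 / 13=137531.08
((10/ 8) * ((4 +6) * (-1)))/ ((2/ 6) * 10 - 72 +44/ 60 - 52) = 375/ 3598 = 0.10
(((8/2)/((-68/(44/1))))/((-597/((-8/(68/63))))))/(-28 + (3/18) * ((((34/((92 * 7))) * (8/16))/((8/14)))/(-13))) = 53044992/46223258519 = 0.00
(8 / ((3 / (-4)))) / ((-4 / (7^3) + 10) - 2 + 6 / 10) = -1.24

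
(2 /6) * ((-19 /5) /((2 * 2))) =-0.32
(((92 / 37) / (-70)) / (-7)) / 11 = 46 / 99715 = 0.00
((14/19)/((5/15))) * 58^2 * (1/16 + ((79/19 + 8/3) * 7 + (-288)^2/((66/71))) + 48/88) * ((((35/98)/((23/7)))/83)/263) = 26362486247825/7974832228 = 3305.71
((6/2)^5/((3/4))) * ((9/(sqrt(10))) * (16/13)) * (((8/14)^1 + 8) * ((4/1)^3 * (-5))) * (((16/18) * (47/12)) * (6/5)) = -374243328 * sqrt(10)/91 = -13005069.40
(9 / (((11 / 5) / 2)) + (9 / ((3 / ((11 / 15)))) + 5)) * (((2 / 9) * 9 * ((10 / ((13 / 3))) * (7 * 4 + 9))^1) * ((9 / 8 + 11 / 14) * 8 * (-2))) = -80383536 / 1001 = -80303.23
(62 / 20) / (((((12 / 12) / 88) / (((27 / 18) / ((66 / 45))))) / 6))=1674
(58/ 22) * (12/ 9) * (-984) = -38048/ 11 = -3458.91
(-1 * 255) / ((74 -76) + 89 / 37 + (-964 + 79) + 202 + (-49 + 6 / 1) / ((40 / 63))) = 377400 / 1110473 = 0.34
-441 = -441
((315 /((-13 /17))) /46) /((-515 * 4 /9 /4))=0.16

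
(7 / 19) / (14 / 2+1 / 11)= 77 / 1482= 0.05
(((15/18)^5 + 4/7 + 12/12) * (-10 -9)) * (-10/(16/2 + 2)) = 2040809/54432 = 37.49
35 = 35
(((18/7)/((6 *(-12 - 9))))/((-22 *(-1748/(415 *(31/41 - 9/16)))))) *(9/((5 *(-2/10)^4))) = -59293125/1236129664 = -0.05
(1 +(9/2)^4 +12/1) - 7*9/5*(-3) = 36869/80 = 460.86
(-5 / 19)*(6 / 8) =-15 / 76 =-0.20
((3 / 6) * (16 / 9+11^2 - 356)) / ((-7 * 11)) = 2099 / 1386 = 1.51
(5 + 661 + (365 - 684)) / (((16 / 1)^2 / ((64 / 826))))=347 / 3304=0.11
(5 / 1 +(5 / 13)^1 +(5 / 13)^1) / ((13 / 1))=75 / 169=0.44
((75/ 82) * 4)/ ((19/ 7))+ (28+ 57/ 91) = 2124845/ 70889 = 29.97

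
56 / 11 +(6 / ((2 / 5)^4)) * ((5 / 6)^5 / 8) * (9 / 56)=79287127 / 11354112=6.98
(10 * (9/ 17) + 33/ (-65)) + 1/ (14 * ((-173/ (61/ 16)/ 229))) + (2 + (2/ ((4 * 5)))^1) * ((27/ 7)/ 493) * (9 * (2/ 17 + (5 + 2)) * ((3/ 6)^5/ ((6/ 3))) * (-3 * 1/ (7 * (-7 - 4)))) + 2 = 542680476109/ 84442933120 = 6.43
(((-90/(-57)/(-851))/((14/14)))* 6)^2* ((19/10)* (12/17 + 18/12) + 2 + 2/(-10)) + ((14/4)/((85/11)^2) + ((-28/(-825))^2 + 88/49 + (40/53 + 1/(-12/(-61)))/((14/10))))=6.03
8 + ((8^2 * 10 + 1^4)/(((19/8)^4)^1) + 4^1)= 4189388/130321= 32.15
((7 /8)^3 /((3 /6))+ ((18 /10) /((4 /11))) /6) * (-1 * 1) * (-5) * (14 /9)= 19397 /1152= 16.84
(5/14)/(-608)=-0.00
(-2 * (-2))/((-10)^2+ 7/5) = 20/507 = 0.04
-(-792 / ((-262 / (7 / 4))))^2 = -480249 / 17161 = -27.98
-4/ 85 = -0.05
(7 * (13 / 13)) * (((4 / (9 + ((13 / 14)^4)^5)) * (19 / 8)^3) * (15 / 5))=94152280025020293218623488 / 772019262602444013483985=121.96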